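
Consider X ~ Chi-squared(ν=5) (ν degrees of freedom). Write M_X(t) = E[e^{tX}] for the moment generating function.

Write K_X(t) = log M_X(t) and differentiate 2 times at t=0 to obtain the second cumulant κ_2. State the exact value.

M_X(t) = (1 - 2*t)^(-5/2)
K_X(t) = log M_X(t) = -5*log(1 - 2*t)/2
dK/dt = -5/(2*t - 1)
d^2K/dt^2 = 10/(4*t^2 - 4*t + 1)

κ_2 = d^2K/dt^2 |_{t=0} = 10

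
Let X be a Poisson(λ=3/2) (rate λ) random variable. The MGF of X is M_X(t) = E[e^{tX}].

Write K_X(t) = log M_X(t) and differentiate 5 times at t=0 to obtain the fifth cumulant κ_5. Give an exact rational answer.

M_X(t) = e^(3*e^(t)/2 - 3/2)
K_X(t) = log M_X(t) = 3*e^(t)/2 - 3/2
D^5[K](t) = 3*e^(t)/2

κ_5 = D^5[K](0) = 3/2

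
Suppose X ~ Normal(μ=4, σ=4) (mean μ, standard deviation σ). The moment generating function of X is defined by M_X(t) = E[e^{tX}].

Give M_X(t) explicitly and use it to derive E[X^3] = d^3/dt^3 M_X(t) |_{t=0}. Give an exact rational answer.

M_X(t) = e^(8*t^2 + 4*t)
M′(t) = 16*t*e^(4*t)*e^(8*t^2) + 4*e^(4*t)*e^(8*t^2)
M′′(t) = 256*t^2*e^(4*t)*e^(8*t^2) + 128*t*e^(4*t)*e^(8*t^2) + 32*e^(4*t)*e^(8*t^2)
M′′′(t) = 4096*t^3*e^(4*t)*e^(8*t^2) + 3072*t^2*e^(4*t)*e^(8*t^2) + 1536*t*e^(4*t)*e^(8*t^2) + 256*e^(4*t)*e^(8*t^2)

E[X^3] = M′′′(0) = 256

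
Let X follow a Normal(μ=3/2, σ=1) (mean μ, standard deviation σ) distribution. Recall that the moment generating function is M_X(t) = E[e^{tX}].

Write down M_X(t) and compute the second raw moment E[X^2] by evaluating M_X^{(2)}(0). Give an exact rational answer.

M_X(t) = e^(t^2/2 + 3*t/2)
M^(2)(t) = t^2*e^(3*t/2)*e^(t^2/2) + 3*t*e^(3*t/2)*e^(t^2/2) + 13*e^(3*t/2)*e^(t^2/2)/4

E[X^2] = M^(2)(0) = 13/4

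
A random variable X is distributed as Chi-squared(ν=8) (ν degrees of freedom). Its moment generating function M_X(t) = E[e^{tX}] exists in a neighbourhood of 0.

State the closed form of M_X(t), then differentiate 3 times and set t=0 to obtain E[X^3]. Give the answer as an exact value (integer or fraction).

E[X^3] = D^3[M](0) = 960

M_X(t) = (1 - 2*t)^(-4)
D^3[M](t) = -960/(128*t^7 - 448*t^6 + 672*t^5 - 560*t^4 + 280*t^3 - 84*t^2 + 14*t - 1)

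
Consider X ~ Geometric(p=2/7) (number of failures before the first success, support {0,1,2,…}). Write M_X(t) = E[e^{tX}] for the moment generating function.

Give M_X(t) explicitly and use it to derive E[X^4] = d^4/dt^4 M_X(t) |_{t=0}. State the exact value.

E[X^4] = M′′′′(0) = 1590

M_X(t) = 2/(7*(1 - 5*e^(t)/7))
M′(t) = 10*e^(t)/(25*e^(2*t) - 70*e^(t) + 49)
M′′(t) = (-50*e^(2*t) - 70*e^(t))/(125*e^(3*t) - 525*e^(2*t) + 735*e^(t) - 343)
M′′′(t) = (250*e^(3*t) + 1400*e^(2*t) + 490*e^(t))/(625*e^(4*t) - 3500*e^(3*t) + 7350*e^(2*t) - 6860*e^(t) + 2401)
M′′′′(t) = (-1250*e^(4*t) - 19250*e^(3*t) - 26950*e^(2*t) - 3430*e^(t))/(3125*e^(5*t) - 21875*e^(4*t) + 61250*e^(3*t) - 85750*e^(2*t) + 60025*e^(t) - 16807)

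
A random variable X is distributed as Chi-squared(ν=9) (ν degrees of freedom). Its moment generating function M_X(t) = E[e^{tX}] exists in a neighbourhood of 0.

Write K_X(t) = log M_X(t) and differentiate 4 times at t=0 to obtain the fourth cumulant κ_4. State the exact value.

M_X(t) = (1 - 2*t)^(-9/2)
K_X(t) = log M_X(t) = -9*log(1 - 2*t)/2
D^4[K](t) = 432/(16*t^4 - 32*t^3 + 24*t^2 - 8*t + 1)

κ_4 = D^4[K](0) = 432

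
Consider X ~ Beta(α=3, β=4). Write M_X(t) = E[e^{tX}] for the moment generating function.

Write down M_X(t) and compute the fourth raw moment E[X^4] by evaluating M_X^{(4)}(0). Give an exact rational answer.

M_X(t) = ₁F₁(3; 7; t)
D^4[M](t) = ₁F₁(7; 11; t)/14

E[X^4] = D^4[M](0) = 1/14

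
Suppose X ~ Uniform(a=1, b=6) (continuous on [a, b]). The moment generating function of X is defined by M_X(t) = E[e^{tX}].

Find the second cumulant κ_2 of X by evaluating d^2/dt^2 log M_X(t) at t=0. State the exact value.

κ_2 = K′′(0) = 25/12

M_X(t) = (e^(6*t) - e^(t))/(5*t)
K_X(t) = log M_X(t) = -log(t) + log(e^(6*t) - e^(t)) - log(5)
K′(t) = (6*t*e^(5*t) - t - e^(5*t) + 1)/(t*e^(5*t) - t)
K′′(t) = (-25*t^2*e^(5*t) + e^(10*t) - 2*e^(5*t) + 1)/(t^2*e^(10*t) - 2*t^2*e^(5*t) + t^2)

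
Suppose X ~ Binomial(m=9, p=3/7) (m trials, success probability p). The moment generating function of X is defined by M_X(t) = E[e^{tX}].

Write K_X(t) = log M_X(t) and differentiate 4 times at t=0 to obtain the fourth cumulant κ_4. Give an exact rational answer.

M_X(t) = (3*e^(t)/7 + 4/7)^9
K_X(t) = log M_X(t) = 9*log(3*e^(t)/7 + 4/7)
K′(t) = 27*e^(t)/(3*e^(t) + 4)
K′′(t) = 108*e^(t)/(9*e^(2*t) + 24*e^(t) + 16)
K′′′(t) = (-324*e^(2*t) + 432*e^(t))/(27*e^(3*t) + 108*e^(2*t) + 144*e^(t) + 64)
K′′′′(t) = (972*e^(3*t) - 5184*e^(2*t) + 1728*e^(t))/(81*e^(4*t) + 432*e^(3*t) + 864*e^(2*t) + 768*e^(t) + 256)

κ_4 = K′′′′(0) = -2484/2401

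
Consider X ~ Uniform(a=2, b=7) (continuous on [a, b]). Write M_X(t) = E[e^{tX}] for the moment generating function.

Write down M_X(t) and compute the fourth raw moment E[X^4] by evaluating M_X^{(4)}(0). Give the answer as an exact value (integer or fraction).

M_X(t) = (e^(7*t) - e^(2*t))/(5*t)
M′(t) = (7*t*e^(7*t) - 2*t*e^(2*t) - e^(7*t) + e^(2*t))/(5*t^2)
M′′(t) = (49*t^2*e^(7*t) - 4*t^2*e^(2*t) - 14*t*e^(7*t) + 4*t*e^(2*t) + 2*e^(7*t) - 2*e^(2*t))/(5*t^3)
M′′′(t) = (343*t^3*e^(7*t) - 8*t^3*e^(2*t) - 147*t^2*e^(7*t) + 12*t^2*e^(2*t) + 42*t*e^(7*t) - 12*t*e^(2*t) - 6*e^(7*t) + 6*e^(2*t))/(5*t^4)

E[X^4] = M′′′′(0) = 671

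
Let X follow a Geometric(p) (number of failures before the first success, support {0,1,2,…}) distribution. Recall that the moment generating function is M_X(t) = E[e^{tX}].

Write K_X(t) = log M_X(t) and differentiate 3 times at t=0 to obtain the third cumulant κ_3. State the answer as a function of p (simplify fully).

M_X(t) = p/(-(1 - p)*e^(t) + 1)
K_X(t) = log M_X(t) = log(p) - log(-(1 - p)*e^(t) + 1)
dK/dt = (-p*e^(t) + e^(t))/(p*e^(t) - e^(t) + 1)
d^2K/dt^2 = (-p*e^(t) + e^(t))/(p^2*e^(2*t) - 2*p*e^(2*t) + 2*p*e^(t) + e^(2*t) - 2*e^(t) + 1)

κ_3 = d^3K/dt^3 |_{t=0} = (p^2 - 3*p + 2)/p^3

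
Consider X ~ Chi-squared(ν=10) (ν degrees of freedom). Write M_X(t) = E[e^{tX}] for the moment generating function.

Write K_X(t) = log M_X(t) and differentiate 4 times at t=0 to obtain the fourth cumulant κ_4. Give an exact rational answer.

κ_4 = K′′′′(0) = 480

M_X(t) = (1 - 2*t)^(-5)
K_X(t) = log M_X(t) = -5*log(1 - 2*t)
K′(t) = -10/(2*t - 1)
K′′(t) = 20/(4*t^2 - 4*t + 1)
K′′′(t) = -80/(8*t^3 - 12*t^2 + 6*t - 1)
K′′′′(t) = 480/(16*t^4 - 32*t^3 + 24*t^2 - 8*t + 1)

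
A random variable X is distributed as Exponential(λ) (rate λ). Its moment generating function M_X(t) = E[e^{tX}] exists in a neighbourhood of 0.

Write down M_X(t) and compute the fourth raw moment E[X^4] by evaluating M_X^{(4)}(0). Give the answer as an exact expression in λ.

E[X^4] = d^4M/dt^4 |_{t=0} = 24/λ^4

M_X(t) = λ/(λ - t)
dM/dt = λ/(λ^2 - 2*λ*t + t^2)
d^2M/dt^2 = -2*λ/(-λ^3 + 3*λ^2*t - 3*λ*t^2 + t^3)
d^3M/dt^3 = 6*λ/(λ^4 - 4*λ^3*t + 6*λ^2*t^2 - 4*λ*t^3 + t^4)
d^4M/dt^4 = -24*λ/(-λ^5 + 5*λ^4*t - 10*λ^3*t^2 + 10*λ^2*t^3 - 5*λ*t^4 + t^5)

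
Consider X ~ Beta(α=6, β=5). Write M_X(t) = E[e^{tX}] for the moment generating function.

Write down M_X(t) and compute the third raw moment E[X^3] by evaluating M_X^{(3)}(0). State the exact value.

E[X^3] = M′′′(0) = 28/143

M_X(t) = ₁F₁(6; 11; t)
M′(t) = 6*₁F₁(7; 12; t)/11
M′′(t) = 7*₁F₁(8; 13; t)/22
M′′′(t) = 28*₁F₁(9; 14; t)/143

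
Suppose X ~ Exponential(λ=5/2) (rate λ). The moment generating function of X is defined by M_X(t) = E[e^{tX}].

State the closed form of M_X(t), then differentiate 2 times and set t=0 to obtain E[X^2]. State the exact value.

E[X^2] = D^2[M](0) = 8/25

M_X(t) = 5/(2*(5/2 - t))
D^2[M](t) = -40/(8*t^3 - 60*t^2 + 150*t - 125)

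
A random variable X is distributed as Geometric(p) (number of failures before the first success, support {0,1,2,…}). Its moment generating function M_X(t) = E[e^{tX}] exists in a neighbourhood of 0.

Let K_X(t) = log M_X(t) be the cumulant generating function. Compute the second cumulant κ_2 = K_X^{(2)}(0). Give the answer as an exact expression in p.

κ_2 = D^2[K](0) = (1 - p)/p^2

M_X(t) = p/(-(1 - p)*e^(t) + 1)
K_X(t) = log M_X(t) = log(p) - log(-(1 - p)*e^(t) + 1)
D^2[K](t) = (-p*e^(t) + e^(t))/(p^2*e^(2*t) - 2*p*e^(2*t) + 2*p*e^(t) + e^(2*t) - 2*e^(t) + 1)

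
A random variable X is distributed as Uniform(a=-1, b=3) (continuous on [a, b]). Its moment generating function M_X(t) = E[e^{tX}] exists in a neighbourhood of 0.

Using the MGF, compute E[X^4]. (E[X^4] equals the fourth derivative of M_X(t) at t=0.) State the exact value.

M_X(t) = (e^(3*t) - e^(-t))/(4*t)
M′(t) = (3*t*e^(4*t) + t - e^(4*t) + 1)*e^(-t)/(4*t^2)
M′′(t) = (9*t^2*e^(4*t) - t^2 - 6*t*e^(4*t) - 2*t + 2*e^(4*t) - 2)*e^(-t)/(4*t^3)
M′′′(t) = (27*t^3*e^(4*t) + t^3 - 27*t^2*e^(4*t) + 3*t^2 + 18*t*e^(4*t) + 6*t - 6*e^(4*t) + 6)*e^(-t)/(4*t^4)
M′′′′(t) = (81*t^4*e^(4*t) - t^4 - 108*t^3*e^(4*t) - 4*t^3 + 108*t^2*e^(4*t) - 12*t^2 - 72*t*e^(4*t) - 24*t + 24*e^(4*t) - 24)*e^(-t)/(4*t^5)

E[X^4] = M′′′′(0) = 61/5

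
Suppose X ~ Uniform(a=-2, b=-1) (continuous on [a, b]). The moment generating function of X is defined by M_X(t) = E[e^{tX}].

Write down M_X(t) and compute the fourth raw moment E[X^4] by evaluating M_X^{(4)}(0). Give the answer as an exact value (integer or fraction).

E[X^4] = d^4M/dt^4 |_{t=0} = 31/5

M_X(t) = (e^(-t) - e^(-2*t))/t
dM/dt = (-t*e^(t) + 2*t - e^(t) + 1)*e^(-2*t)/t^2
d^2M/dt^2 = (t^2*e^(t) - 4*t^2 + 2*t*e^(t) - 4*t + 2*e^(t) - 2)*e^(-2*t)/t^3
d^3M/dt^3 = (-t^3*e^(t) + 8*t^3 - 3*t^2*e^(t) + 12*t^2 - 6*t*e^(t) + 12*t - 6*e^(t) + 6)*e^(-2*t)/t^4
d^4M/dt^4 = (t^4*e^(t) - 16*t^4 + 4*t^3*e^(t) - 32*t^3 + 12*t^2*e^(t) - 48*t^2 + 24*t*e^(t) - 48*t + 24*e^(t) - 24)*e^(-2*t)/t^5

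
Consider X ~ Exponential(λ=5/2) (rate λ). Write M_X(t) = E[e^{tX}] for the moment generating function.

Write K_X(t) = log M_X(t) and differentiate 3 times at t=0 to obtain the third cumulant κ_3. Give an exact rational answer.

κ_3 = K^(3)(0) = 16/125

M_X(t) = 5/(2*(5/2 - t))
K_X(t) = log M_X(t) = -log(5/2 - t) - log(2) + log(5)
K^(3)(t) = -16/(8*t^3 - 60*t^2 + 150*t - 125)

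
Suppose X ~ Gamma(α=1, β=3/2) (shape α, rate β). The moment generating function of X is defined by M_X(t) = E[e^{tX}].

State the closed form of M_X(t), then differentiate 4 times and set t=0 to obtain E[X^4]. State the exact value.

E[X^4] = M′′′′(0) = 128/27

M_X(t) = 3/(2*(3/2 - t))
M′(t) = 6/(4*t^2 - 12*t + 9)
M′′(t) = -24/(8*t^3 - 36*t^2 + 54*t - 27)
M′′′(t) = 144/(16*t^4 - 96*t^3 + 216*t^2 - 216*t + 81)
M′′′′(t) = -1152/(32*t^5 - 240*t^4 + 720*t^3 - 1080*t^2 + 810*t - 243)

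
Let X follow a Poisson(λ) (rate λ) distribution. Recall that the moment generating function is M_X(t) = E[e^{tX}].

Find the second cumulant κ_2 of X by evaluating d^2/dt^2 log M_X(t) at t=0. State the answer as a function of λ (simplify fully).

κ_2 = K′′(0) = λ

M_X(t) = e^(λ*(e^(t) - 1))
K_X(t) = log M_X(t) = λ*(e^(t) - 1)
K′(t) = λ*e^(t)
K′′(t) = λ*e^(t)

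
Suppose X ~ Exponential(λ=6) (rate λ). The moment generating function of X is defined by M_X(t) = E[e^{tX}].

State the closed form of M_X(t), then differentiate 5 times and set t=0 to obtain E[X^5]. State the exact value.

M_X(t) = 6/(6 - t)
M′(t) = 6/(t^2 - 12*t + 36)
M′′(t) = -12/(t^3 - 18*t^2 + 108*t - 216)
M′′′(t) = 36/(t^4 - 24*t^3 + 216*t^2 - 864*t + 1296)
M′′′′(t) = -144/(t^5 - 30*t^4 + 360*t^3 - 2160*t^2 + 6480*t - 7776)
M′′′′′(t) = 720/(t^6 - 36*t^5 + 540*t^4 - 4320*t^3 + 19440*t^2 - 46656*t + 46656)

E[X^5] = M′′′′′(0) = 5/324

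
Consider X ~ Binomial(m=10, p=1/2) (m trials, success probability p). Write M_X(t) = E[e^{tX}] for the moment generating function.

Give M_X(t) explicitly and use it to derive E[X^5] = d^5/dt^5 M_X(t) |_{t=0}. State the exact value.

E[X^5] = D^5[M](0) = 13375/2

M_X(t) = (e^(t)/2 + 1/2)^10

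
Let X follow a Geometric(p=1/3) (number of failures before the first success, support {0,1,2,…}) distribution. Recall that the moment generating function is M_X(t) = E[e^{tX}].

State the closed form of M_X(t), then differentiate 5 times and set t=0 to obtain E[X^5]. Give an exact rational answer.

E[X^5] = d^5M/dt^5 |_{t=0} = 9002

M_X(t) = 1/(3*(1 - 2*e^(t)/3))
dM/dt = 2*e^(t)/(4*e^(2*t) - 12*e^(t) + 9)
d^2M/dt^2 = (-4*e^(2*t) - 6*e^(t))/(8*e^(3*t) - 36*e^(2*t) + 54*e^(t) - 27)
d^3M/dt^3 = (8*e^(3*t) + 48*e^(2*t) + 18*e^(t))/(16*e^(4*t) - 96*e^(3*t) + 216*e^(2*t) - 216*e^(t) + 81)
d^4M/dt^4 = (-16*e^(4*t) - 264*e^(3*t) - 396*e^(2*t) - 54*e^(t))/(32*e^(5*t) - 240*e^(4*t) + 720*e^(3*t) - 1080*e^(2*t) + 810*e^(t) - 243)
d^5M/dt^5 = (32*e^(5*t) + 1248*e^(4*t) + 4752*e^(3*t) + 2808*e^(2*t) + 162*e^(t))/(64*e^(6*t) - 576*e^(5*t) + 2160*e^(4*t) - 4320*e^(3*t) + 4860*e^(2*t) - 2916*e^(t) + 729)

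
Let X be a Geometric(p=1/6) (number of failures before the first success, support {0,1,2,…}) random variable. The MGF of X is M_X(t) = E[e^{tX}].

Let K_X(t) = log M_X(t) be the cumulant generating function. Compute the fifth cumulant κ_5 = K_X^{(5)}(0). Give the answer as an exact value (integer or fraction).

M_X(t) = 1/(6*(1 - 5*e^(t)/6))
K_X(t) = log M_X(t) = -log(1 - 5*e^(t)/6) - log(6)
D^5[K](t) = (-3750*e^(4*t) - 49500*e^(3*t) - 59400*e^(2*t) - 6480*e^(t))/(3125*e^(5*t) - 18750*e^(4*t) + 45000*e^(3*t) - 54000*e^(2*t) + 32400*e^(t) - 7776)

κ_5 = D^5[K](0) = 119130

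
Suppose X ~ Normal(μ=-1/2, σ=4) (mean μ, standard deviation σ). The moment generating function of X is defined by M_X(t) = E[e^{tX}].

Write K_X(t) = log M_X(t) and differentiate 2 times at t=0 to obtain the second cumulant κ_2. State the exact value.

κ_2 = D^2[K](0) = 16

M_X(t) = e^(8*t^2 - t/2)
K_X(t) = log M_X(t) = 8*t^2 - t/2
D^2[K](t) = 16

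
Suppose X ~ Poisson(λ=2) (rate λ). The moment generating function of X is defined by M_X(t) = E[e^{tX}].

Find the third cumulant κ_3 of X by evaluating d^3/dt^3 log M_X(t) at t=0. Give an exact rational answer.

M_X(t) = e^(2*e^(t) - 2)
K_X(t) = log M_X(t) = 2*e^(t) - 2
D^3[K](t) = 2*e^(t)

κ_3 = D^3[K](0) = 2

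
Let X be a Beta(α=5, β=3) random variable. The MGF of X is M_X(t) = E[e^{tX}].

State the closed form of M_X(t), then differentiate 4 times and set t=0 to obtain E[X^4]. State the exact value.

M_X(t) = ₁F₁(5; 8; t)
dM/dt = 5*₁F₁(6; 9; t)/8
d^2M/dt^2 = 5*₁F₁(7; 10; t)/12
d^3M/dt^3 = 7*₁F₁(8; 11; t)/24
d^4M/dt^4 = 7*₁F₁(9; 12; t)/33

E[X^4] = d^4M/dt^4 |_{t=0} = 7/33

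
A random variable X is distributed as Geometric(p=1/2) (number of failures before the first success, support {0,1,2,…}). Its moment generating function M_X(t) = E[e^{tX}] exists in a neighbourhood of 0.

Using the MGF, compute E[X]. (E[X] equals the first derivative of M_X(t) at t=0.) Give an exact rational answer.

M_X(t) = 1/(2*(1 - e^(t)/2))
M′(t) = e^(t)/(e^(2*t) - 4*e^(t) + 4)

E[X] = M′(0) = 1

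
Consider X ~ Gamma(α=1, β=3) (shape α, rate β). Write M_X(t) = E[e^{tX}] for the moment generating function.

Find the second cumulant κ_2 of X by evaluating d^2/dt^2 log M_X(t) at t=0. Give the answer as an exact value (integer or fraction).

M_X(t) = 3/(3 - t)
K_X(t) = log M_X(t) = -log(3 - t) + log(3)
K^(2)(t) = 1/(t^2 - 6*t + 9)

κ_2 = K^(2)(0) = 1/9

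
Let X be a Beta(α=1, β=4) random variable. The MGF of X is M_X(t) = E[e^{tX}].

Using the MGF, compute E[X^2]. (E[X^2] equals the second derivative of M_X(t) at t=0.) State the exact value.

E[X^2] = d^2M/dt^2 |_{t=0} = 1/15

M_X(t) = ₁F₁(1; 5; t)
dM/dt = ₁F₁(2; 6; t)/5
d^2M/dt^2 = ₁F₁(3; 7; t)/15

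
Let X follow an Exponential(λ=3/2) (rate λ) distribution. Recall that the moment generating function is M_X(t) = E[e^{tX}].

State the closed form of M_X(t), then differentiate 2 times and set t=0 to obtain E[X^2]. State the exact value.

M_X(t) = 3/(2*(3/2 - t))
D^2[M](t) = -24/(8*t^3 - 36*t^2 + 54*t - 27)

E[X^2] = D^2[M](0) = 8/9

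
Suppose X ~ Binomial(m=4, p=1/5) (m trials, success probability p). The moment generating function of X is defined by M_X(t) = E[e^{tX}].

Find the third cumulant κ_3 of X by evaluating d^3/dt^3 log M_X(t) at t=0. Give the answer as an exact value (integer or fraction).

κ_3 = K^(3)(0) = 48/125

M_X(t) = (e^(t)/5 + 4/5)^4
K_X(t) = log M_X(t) = 4*log(e^(t)/5 + 4/5)
K^(3)(t) = (-16*e^(2*t) + 64*e^(t))/(e^(3*t) + 12*e^(2*t) + 48*e^(t) + 64)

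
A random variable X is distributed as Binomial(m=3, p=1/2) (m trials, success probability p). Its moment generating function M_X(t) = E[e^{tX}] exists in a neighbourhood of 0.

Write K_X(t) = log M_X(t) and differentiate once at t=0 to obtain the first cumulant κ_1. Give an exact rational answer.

M_X(t) = (e^(t)/2 + 1/2)^3
K_X(t) = log M_X(t) = 3*log(e^(t)/2 + 1/2)
K^(1)(t) = 3*e^(t)/(e^(t) + 1)

κ_1 = K^(1)(0) = 3/2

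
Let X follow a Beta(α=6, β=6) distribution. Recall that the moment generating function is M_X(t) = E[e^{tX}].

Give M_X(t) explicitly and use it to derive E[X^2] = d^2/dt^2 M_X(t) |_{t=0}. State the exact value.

E[X^2] = D^2[M](0) = 7/26

M_X(t) = ₁F₁(6; 12; t)
D^2[M](t) = 7*₁F₁(8; 14; t)/26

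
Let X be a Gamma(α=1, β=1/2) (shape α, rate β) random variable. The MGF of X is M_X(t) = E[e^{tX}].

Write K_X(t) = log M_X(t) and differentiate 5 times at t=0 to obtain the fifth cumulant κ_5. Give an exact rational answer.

M_X(t) = 1/(2*(1/2 - t))
K_X(t) = log M_X(t) = -log(1/2 - t) - log(2)
dK/dt = -2/(2*t - 1)
d^2K/dt^2 = 4/(4*t^2 - 4*t + 1)
d^3K/dt^3 = -16/(8*t^3 - 12*t^2 + 6*t - 1)
d^4K/dt^4 = 96/(16*t^4 - 32*t^3 + 24*t^2 - 8*t + 1)
d^5K/dt^5 = -768/(32*t^5 - 80*t^4 + 80*t^3 - 40*t^2 + 10*t - 1)

κ_5 = d^5K/dt^5 |_{t=0} = 768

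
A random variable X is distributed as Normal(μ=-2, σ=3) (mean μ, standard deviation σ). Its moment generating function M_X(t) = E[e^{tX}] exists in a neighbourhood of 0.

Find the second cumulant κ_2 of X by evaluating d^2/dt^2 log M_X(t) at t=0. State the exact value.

κ_2 = K^(2)(0) = 9

M_X(t) = e^(9*t^2/2 - 2*t)
K_X(t) = log M_X(t) = 9*t^2/2 - 2*t
K^(2)(t) = 9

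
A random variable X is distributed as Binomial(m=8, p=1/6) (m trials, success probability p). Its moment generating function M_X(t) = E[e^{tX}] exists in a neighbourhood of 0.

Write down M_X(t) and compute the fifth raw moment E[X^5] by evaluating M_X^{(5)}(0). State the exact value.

M_X(t) = (e^(t)/6 + 5/6)^8

E[X^5] = D^5[M](0) = 6268/81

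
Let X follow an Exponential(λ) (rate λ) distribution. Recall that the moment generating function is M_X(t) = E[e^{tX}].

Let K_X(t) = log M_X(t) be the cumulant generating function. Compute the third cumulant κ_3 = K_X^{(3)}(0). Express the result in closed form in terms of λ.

κ_3 = D^3[K](0) = 2/λ^3

M_X(t) = λ/(λ - t)
K_X(t) = log M_X(t) = log(λ) - log(λ - t)
D^3[K](t) = -2/(-λ^3 + 3*λ^2*t - 3*λ*t^2 + t^3)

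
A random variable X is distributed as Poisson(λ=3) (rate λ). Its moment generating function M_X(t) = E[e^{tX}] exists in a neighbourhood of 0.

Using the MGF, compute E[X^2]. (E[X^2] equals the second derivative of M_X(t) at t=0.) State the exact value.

E[X^2] = D^2[M](0) = 12

M_X(t) = e^(3*e^(t) - 3)
D^2[M](t) = (9*e^(2*t)*e^(3*e^(t)) + 3*e^(t)*e^(3*e^(t)))*e^(-3)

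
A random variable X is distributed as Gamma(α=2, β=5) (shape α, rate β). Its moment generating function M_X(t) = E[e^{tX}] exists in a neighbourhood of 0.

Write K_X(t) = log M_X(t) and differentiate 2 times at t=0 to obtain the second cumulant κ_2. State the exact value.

M_X(t) = 25/(5 - t)^2
K_X(t) = log M_X(t) = -2*log(5 - t) + 2*log(5)
dK/dt = -2/(t - 5)
d^2K/dt^2 = 2/(t^2 - 10*t + 25)

κ_2 = d^2K/dt^2 |_{t=0} = 2/25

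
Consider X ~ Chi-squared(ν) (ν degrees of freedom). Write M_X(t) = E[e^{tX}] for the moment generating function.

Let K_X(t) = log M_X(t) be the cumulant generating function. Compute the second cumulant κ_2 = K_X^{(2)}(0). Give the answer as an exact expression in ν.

M_X(t) = (1 - 2*t)^(-ν/2)
K_X(t) = log M_X(t) = -ν*log(1 - 2*t)/2
K^(2)(t) = 2*ν/(4*t^2 - 4*t + 1)

κ_2 = K^(2)(0) = 2*ν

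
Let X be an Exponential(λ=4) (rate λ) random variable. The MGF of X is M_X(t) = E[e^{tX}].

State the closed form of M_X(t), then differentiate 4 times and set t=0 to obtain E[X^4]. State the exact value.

M_X(t) = 4/(4 - t)
M′(t) = 4/(t^2 - 8*t + 16)
M′′(t) = -8/(t^3 - 12*t^2 + 48*t - 64)
M′′′(t) = 24/(t^4 - 16*t^3 + 96*t^2 - 256*t + 256)
M′′′′(t) = -96/(t^5 - 20*t^4 + 160*t^3 - 640*t^2 + 1280*t - 1024)

E[X^4] = M′′′′(0) = 3/32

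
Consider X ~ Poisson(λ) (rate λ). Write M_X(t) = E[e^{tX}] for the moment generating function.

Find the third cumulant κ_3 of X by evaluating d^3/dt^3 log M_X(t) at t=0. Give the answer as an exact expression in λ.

κ_3 = K^(3)(0) = λ

M_X(t) = e^(λ*(e^(t) - 1))
K_X(t) = log M_X(t) = λ*(e^(t) - 1)
K^(3)(t) = λ*e^(t)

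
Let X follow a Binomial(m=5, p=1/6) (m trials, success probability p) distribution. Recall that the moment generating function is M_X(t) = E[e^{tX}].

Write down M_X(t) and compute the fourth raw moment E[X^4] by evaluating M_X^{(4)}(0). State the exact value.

M_X(t) = (e^(t)/6 + 5/6)^5
M′(t) = 5*e^(5*t)/7776 + 25*e^(4*t)/1944 + 125*e^(3*t)/1296 + 625*e^(2*t)/1944 + 3125*e^(t)/7776
M′′(t) = 25*e^(5*t)/7776 + 25*e^(4*t)/486 + 125*e^(3*t)/432 + 625*e^(2*t)/972 + 3125*e^(t)/7776
M′′′(t) = 125*e^(5*t)/7776 + 50*e^(4*t)/243 + 125*e^(3*t)/144 + 625*e^(2*t)/486 + 3125*e^(t)/7776
M′′′′(t) = 625*e^(5*t)/7776 + 200*e^(4*t)/243 + 125*e^(3*t)/48 + 625*e^(2*t)/243 + 3125*e^(t)/7776

E[X^4] = M′′′′(0) = 175/27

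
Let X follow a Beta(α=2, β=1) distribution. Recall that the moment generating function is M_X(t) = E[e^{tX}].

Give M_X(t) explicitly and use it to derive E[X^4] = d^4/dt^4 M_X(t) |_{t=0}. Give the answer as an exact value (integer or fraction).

E[X^4] = M′′′′(0) = 1/3

M_X(t) = ₁F₁(2; 3; t)
M′(t) = 2*₁F₁(3; 4; t)/3
M′′(t) = ₁F₁(4; 5; t)/2
M′′′(t) = 2*₁F₁(5; 6; t)/5
M′′′′(t) = ₁F₁(6; 7; t)/3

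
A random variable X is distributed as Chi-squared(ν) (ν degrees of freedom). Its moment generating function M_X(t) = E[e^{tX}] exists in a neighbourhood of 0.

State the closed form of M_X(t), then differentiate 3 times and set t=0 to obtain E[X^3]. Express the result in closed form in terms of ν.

E[X^3] = M′′′(0) = ν*(ν^2 + 6*ν + 8)

M_X(t) = (1 - 2*t)^(-ν/2)
M′(t) = -ν/(2*t*(1 - 2*t)^(ν/2) - (1 - 2*t)^(ν/2))
M′′(t) = (ν^2 + 2*ν)/(4*t^2*(1 - 2*t)^(ν/2) - 4*t*(1 - 2*t)^(ν/2) + (1 - 2*t)^(ν/2))
M′′′(t) = (-ν^3 - 6*ν^2 - 8*ν)/(8*t^3*(1 - 2*t)^(ν/2) - 12*t^2*(1 - 2*t)^(ν/2) + 6*t*(1 - 2*t)^(ν/2) - (1 - 2*t)^(ν/2))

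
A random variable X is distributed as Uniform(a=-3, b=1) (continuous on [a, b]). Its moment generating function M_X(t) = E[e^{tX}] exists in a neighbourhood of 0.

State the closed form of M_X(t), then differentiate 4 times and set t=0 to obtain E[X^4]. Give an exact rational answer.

E[X^4] = M′′′′(0) = 61/5

M_X(t) = (e^(t) - e^(-3*t))/(4*t)
M′(t) = (t*e^(4*t) + 3*t - e^(4*t) + 1)*e^(-3*t)/(4*t^2)
M′′(t) = (t^2*e^(4*t) - 9*t^2 - 2*t*e^(4*t) - 6*t + 2*e^(4*t) - 2)*e^(-3*t)/(4*t^3)
M′′′(t) = (t^3*e^(4*t) + 27*t^3 - 3*t^2*e^(4*t) + 27*t^2 + 6*t*e^(4*t) + 18*t - 6*e^(4*t) + 6)*e^(-3*t)/(4*t^4)
M′′′′(t) = (t^4*e^(4*t) - 81*t^4 - 4*t^3*e^(4*t) - 108*t^3 + 12*t^2*e^(4*t) - 108*t^2 - 24*t*e^(4*t) - 72*t + 24*e^(4*t) - 24)*e^(-3*t)/(4*t^5)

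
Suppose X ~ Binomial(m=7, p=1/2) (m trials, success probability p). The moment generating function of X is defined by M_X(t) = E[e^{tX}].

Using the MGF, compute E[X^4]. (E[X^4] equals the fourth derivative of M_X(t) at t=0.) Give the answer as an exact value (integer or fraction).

E[X^4] = M′′′′(0) = 287

M_X(t) = (e^(t)/2 + 1/2)^7
M′(t) = 7*e^(7*t)/128 + 21*e^(6*t)/64 + 105*e^(5*t)/128 + 35*e^(4*t)/32 + 105*e^(3*t)/128 + 21*e^(2*t)/64 + 7*e^(t)/128
M′′(t) = 49*e^(7*t)/128 + 63*e^(6*t)/32 + 525*e^(5*t)/128 + 35*e^(4*t)/8 + 315*e^(3*t)/128 + 21*e^(2*t)/32 + 7*e^(t)/128
M′′′(t) = 343*e^(7*t)/128 + 189*e^(6*t)/16 + 2625*e^(5*t)/128 + 35*e^(4*t)/2 + 945*e^(3*t)/128 + 21*e^(2*t)/16 + 7*e^(t)/128
M′′′′(t) = 2401*e^(7*t)/128 + 567*e^(6*t)/8 + 13125*e^(5*t)/128 + 70*e^(4*t) + 2835*e^(3*t)/128 + 21*e^(2*t)/8 + 7*e^(t)/128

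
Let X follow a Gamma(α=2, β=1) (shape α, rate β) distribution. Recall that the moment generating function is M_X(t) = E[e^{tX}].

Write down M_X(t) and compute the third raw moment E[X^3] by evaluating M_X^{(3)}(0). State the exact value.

E[X^3] = D^3[M](0) = 24

M_X(t) = (1 - t)^(-2)
D^3[M](t) = -24/(t^5 - 5*t^4 + 10*t^3 - 10*t^2 + 5*t - 1)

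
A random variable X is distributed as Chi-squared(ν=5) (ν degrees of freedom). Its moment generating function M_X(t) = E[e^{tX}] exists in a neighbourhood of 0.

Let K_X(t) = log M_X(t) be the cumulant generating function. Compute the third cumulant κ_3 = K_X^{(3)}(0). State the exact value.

κ_3 = D^3[K](0) = 40

M_X(t) = (1 - 2*t)^(-5/2)
K_X(t) = log M_X(t) = -5*log(1 - 2*t)/2
D^3[K](t) = -40/(8*t^3 - 12*t^2 + 6*t - 1)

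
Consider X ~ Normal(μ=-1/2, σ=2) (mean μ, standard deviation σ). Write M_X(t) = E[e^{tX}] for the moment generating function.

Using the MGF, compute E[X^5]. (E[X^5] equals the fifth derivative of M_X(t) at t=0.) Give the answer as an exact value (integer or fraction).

E[X^5] = D^5[M](0) = -4001/32

M_X(t) = e^(2*t^2 - t/2)
D^5[M](t) = (32768*t^5*e^(2*t^2) - 20480*t^4*e^(2*t^2) + 87040*t^3*e^(2*t^2) - 31360*t^2*e^(2*t^2) + 34600*t*e^(2*t^2) - 4001*e^(2*t^2))*e^(-t/2)/32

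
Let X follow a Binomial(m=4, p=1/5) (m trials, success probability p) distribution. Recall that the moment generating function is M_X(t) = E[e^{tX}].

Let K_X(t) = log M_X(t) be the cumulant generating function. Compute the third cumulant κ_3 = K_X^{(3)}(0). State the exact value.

M_X(t) = (e^(t)/5 + 4/5)^4
K_X(t) = log M_X(t) = 4*log(e^(t)/5 + 4/5)
D^3[K](t) = (-16*e^(2*t) + 64*e^(t))/(e^(3*t) + 12*e^(2*t) + 48*e^(t) + 64)

κ_3 = D^3[K](0) = 48/125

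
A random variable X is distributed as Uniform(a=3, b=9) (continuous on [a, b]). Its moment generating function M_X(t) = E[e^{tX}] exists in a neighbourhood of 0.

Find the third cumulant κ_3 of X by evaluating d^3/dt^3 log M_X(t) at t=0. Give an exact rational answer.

M_X(t) = (e^(9*t) - e^(3*t))/(6*t)
K_X(t) = log M_X(t) = -log(t) + log(e^(9*t) - e^(3*t)) - log(6)
dK/dt = (9*t*e^(6*t) - 3*t - e^(6*t) + 1)/(t*e^(6*t) - t)
d^2K/dt^2 = (-36*t^2*e^(6*t) + e^(12*t) - 2*e^(6*t) + 1)/(t^2*e^(12*t) - 2*t^2*e^(6*t) + t^2)
d^3K/dt^3 = (216*t^3*e^(12*t) + 216*t^3*e^(6*t) - 2*e^(18*t) + 6*e^(12*t) - 6*e^(6*t) + 2)/(t^3*e^(18*t) - 3*t^3*e^(12*t) + 3*t^3*e^(6*t) - t^3)

κ_3 = d^3K/dt^3 |_{t=0} = 0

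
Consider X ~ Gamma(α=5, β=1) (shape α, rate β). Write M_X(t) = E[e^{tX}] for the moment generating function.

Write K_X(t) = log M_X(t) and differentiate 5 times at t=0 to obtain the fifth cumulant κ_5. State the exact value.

M_X(t) = (1 - t)^(-5)
K_X(t) = log M_X(t) = -5*log(1 - t)
K′(t) = -5/(t - 1)
K′′(t) = 5/(t^2 - 2*t + 1)
K′′′(t) = -10/(t^3 - 3*t^2 + 3*t - 1)
K′′′′(t) = 30/(t^4 - 4*t^3 + 6*t^2 - 4*t + 1)
K′′′′′(t) = -120/(t^5 - 5*t^4 + 10*t^3 - 10*t^2 + 5*t - 1)

κ_5 = K′′′′′(0) = 120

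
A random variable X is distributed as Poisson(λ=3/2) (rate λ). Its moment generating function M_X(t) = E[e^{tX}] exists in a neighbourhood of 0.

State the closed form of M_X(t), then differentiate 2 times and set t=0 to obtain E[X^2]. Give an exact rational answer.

E[X^2] = D^2[M](0) = 15/4

M_X(t) = e^(3*e^(t)/2 - 3/2)
D^2[M](t) = (9*e^(2*t)*e^(3*e^(t)/2) + 6*e^(t)*e^(3*e^(t)/2))*e^(-3/2)/4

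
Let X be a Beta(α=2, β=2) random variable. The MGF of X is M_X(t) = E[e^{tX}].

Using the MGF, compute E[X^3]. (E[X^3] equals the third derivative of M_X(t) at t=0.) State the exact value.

M_X(t) = ₁F₁(2; 4; t)
M′(t) = ₁F₁(3; 5; t)/2
M′′(t) = 3*₁F₁(4; 6; t)/10
M′′′(t) = ₁F₁(5; 7; t)/5

E[X^3] = M′′′(0) = 1/5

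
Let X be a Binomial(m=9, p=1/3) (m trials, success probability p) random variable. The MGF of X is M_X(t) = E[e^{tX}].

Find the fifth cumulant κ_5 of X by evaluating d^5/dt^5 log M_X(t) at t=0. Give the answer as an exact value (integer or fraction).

κ_5 = K′′′′′(0) = -10/9

M_X(t) = (e^(t)/3 + 2/3)^9
K_X(t) = log M_X(t) = 9*log(e^(t)/3 + 2/3)
K′(t) = 9*e^(t)/(e^(t) + 2)
K′′(t) = 18*e^(t)/(e^(2*t) + 4*e^(t) + 4)
K′′′(t) = (-18*e^(2*t) + 36*e^(t))/(e^(3*t) + 6*e^(2*t) + 12*e^(t) + 8)
K′′′′(t) = (18*e^(3*t) - 144*e^(2*t) + 72*e^(t))/(e^(4*t) + 8*e^(3*t) + 24*e^(2*t) + 32*e^(t) + 16)
K′′′′′(t) = (-18*e^(4*t) + 396*e^(3*t) - 792*e^(2*t) + 144*e^(t))/(e^(5*t) + 10*e^(4*t) + 40*e^(3*t) + 80*e^(2*t) + 80*e^(t) + 32)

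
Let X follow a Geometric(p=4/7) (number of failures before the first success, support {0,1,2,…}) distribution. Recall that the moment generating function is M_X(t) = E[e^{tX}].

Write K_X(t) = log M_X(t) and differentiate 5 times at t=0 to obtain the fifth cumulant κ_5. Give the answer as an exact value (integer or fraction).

κ_5 = D^5[K](0) = 7035/128

M_X(t) = 4/(7*(1 - 3*e^(t)/7))
K_X(t) = log M_X(t) = -log(1 - 3*e^(t)/7) - log(7) + 2*log(2)
D^5[K](t) = (-567*e^(4*t) - 14553*e^(3*t) - 33957*e^(2*t) - 7203*e^(t))/(243*e^(5*t) - 2835*e^(4*t) + 13230*e^(3*t) - 30870*e^(2*t) + 36015*e^(t) - 16807)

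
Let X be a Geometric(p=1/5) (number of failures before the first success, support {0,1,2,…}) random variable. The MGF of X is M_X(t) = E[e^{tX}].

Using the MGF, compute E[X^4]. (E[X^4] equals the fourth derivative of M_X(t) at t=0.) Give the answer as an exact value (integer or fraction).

E[X^4] = D^4[M](0) = 8676

M_X(t) = 1/(5*(1 - 4*e^(t)/5))
D^4[M](t) = (-256*e^(4*t) - 3520*e^(3*t) - 4400*e^(2*t) - 500*e^(t))/(1024*e^(5*t) - 6400*e^(4*t) + 16000*e^(3*t) - 20000*e^(2*t) + 12500*e^(t) - 3125)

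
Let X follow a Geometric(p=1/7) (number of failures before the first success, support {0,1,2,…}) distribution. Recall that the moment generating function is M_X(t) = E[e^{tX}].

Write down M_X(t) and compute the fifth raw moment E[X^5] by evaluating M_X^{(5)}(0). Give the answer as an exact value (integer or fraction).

M_X(t) = 1/(7*(1 - 6*e^(t)/7))

E[X^5] = M^(5)(0) = 1277646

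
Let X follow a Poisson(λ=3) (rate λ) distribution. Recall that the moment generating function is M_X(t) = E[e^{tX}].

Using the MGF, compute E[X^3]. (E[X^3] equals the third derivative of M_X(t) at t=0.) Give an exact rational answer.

E[X^3] = D^3[M](0) = 57

M_X(t) = e^(3*e^(t) - 3)
D^3[M](t) = (27*e^(3*t)*e^(3*e^(t)) + 27*e^(2*t)*e^(3*e^(t)) + 3*e^(t)*e^(3*e^(t)))*e^(-3)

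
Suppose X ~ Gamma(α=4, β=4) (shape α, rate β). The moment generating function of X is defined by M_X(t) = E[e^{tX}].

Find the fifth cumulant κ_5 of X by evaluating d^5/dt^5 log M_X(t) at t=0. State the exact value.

M_X(t) = 256/(4 - t)^4
K_X(t) = log M_X(t) = -4*log(4 - t) + 8*log(2)
K^(5)(t) = -96/(t^5 - 20*t^4 + 160*t^3 - 640*t^2 + 1280*t - 1024)

κ_5 = K^(5)(0) = 3/32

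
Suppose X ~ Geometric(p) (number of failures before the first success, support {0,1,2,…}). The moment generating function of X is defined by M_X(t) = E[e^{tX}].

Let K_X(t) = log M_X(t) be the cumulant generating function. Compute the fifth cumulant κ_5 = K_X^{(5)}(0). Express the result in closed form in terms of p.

M_X(t) = p/(-(1 - p)*e^(t) + 1)
K_X(t) = log M_X(t) = log(p) - log(-(1 - p)*e^(t) + 1)

κ_5 = D^5[K](0) = (p^4 - 15*p^3 + 50*p^2 - 60*p + 24)/p^5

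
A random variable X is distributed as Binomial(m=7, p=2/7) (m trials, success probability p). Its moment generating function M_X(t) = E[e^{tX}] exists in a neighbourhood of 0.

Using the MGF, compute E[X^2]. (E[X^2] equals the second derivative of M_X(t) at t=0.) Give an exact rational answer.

E[X^2] = M^(2)(0) = 38/7

M_X(t) = (2*e^(t)/7 + 5/7)^7
M^(2)(t) = 128*e^(7*t)/16807 + 11520*e^(6*t)/117649 + 60000*e^(5*t)/117649 + 160000*e^(4*t)/117649 + 225000*e^(3*t)/117649 + 150000*e^(2*t)/117649 + 31250*e^(t)/117649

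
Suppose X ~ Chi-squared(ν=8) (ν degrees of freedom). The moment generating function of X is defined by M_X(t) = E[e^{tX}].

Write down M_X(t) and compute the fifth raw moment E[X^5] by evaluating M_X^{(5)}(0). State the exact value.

E[X^5] = d^5M/dt^5 |_{t=0} = 215040

M_X(t) = (1 - 2*t)^(-4)
dM/dt = -8/(32*t^5 - 80*t^4 + 80*t^3 - 40*t^2 + 10*t - 1)
d^2M/dt^2 = 80/(64*t^6 - 192*t^5 + 240*t^4 - 160*t^3 + 60*t^2 - 12*t + 1)
d^3M/dt^3 = -960/(128*t^7 - 448*t^6 + 672*t^5 - 560*t^4 + 280*t^3 - 84*t^2 + 14*t - 1)
d^4M/dt^4 = 13440/(256*t^8 - 1024*t^7 + 1792*t^6 - 1792*t^5 + 1120*t^4 - 448*t^3 + 112*t^2 - 16*t + 1)
d^5M/dt^5 = -215040/(512*t^9 - 2304*t^8 + 4608*t^7 - 5376*t^6 + 4032*t^5 - 2016*t^4 + 672*t^3 - 144*t^2 + 18*t - 1)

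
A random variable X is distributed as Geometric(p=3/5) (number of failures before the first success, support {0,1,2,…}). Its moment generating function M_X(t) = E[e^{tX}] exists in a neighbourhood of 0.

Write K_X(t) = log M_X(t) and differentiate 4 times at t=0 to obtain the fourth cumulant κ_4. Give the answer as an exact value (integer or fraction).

M_X(t) = 3/(5*(1 - 2*e^(t)/5))
K_X(t) = log M_X(t) = -log(1 - 2*e^(t)/5) - log(5) + log(3)
K^(4)(t) = (40*e^(3*t) + 400*e^(2*t) + 250*e^(t))/(16*e^(4*t) - 160*e^(3*t) + 600*e^(2*t) - 1000*e^(t) + 625)

κ_4 = K^(4)(0) = 230/27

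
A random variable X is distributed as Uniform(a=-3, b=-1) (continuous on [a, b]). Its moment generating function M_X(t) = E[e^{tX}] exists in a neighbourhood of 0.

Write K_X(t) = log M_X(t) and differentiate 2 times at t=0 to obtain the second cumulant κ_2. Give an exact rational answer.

κ_2 = d^2K/dt^2 |_{t=0} = 1/3

M_X(t) = (e^(-t) - e^(-3*t))/(2*t)
K_X(t) = log M_X(t) = -log(t) + log(e^(-t) - e^(-3*t)) - log(2)
dK/dt = (-t*e^(2*t) + 3*t - e^(2*t) + 1)/(t*e^(2*t) - t)
d^2K/dt^2 = (-4*t^2*e^(2*t) + e^(4*t) - 2*e^(2*t) + 1)/(t^2*e^(4*t) - 2*t^2*e^(2*t) + t^2)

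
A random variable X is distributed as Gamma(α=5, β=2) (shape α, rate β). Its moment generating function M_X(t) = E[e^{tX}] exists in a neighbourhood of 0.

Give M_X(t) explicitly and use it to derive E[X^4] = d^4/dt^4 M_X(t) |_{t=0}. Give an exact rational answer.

E[X^4] = M′′′′(0) = 105

M_X(t) = 32/(2 - t)^5
M′(t) = 160/(t^6 - 12*t^5 + 60*t^4 - 160*t^3 + 240*t^2 - 192*t + 64)
M′′(t) = -960/(t^7 - 14*t^6 + 84*t^5 - 280*t^4 + 560*t^3 - 672*t^2 + 448*t - 128)
M′′′(t) = 6720/(t^8 - 16*t^7 + 112*t^6 - 448*t^5 + 1120*t^4 - 1792*t^3 + 1792*t^2 - 1024*t + 256)
M′′′′(t) = -53760/(t^9 - 18*t^8 + 144*t^7 - 672*t^6 + 2016*t^5 - 4032*t^4 + 5376*t^3 - 4608*t^2 + 2304*t - 512)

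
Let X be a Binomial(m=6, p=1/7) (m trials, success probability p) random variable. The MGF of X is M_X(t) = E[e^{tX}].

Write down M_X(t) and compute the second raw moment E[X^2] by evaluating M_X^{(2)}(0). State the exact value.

E[X^2] = M′′(0) = 72/49

M_X(t) = (e^(t)/7 + 6/7)^6
M′(t) = 6*e^(6*t)/117649 + 180*e^(5*t)/117649 + 2160*e^(4*t)/117649 + 12960*e^(3*t)/117649 + 38880*e^(2*t)/117649 + 46656*e^(t)/117649
M′′(t) = 36*e^(6*t)/117649 + 900*e^(5*t)/117649 + 8640*e^(4*t)/117649 + 38880*e^(3*t)/117649 + 77760*e^(2*t)/117649 + 46656*e^(t)/117649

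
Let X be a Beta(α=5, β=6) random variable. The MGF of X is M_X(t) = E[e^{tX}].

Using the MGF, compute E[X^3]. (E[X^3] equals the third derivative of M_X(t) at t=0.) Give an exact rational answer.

E[X^3] = M′′′(0) = 35/286

M_X(t) = ₁F₁(5; 11; t)
M′(t) = 5*₁F₁(6; 12; t)/11
M′′(t) = 5*₁F₁(7; 13; t)/22
M′′′(t) = 35*₁F₁(8; 14; t)/286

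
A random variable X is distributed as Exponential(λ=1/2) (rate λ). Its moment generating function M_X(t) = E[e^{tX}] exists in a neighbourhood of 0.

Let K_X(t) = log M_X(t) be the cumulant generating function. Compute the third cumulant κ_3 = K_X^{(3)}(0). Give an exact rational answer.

κ_3 = K′′′(0) = 16

M_X(t) = 1/(2*(1/2 - t))
K_X(t) = log M_X(t) = -log(1/2 - t) - log(2)
K′(t) = -2/(2*t - 1)
K′′(t) = 4/(4*t^2 - 4*t + 1)
K′′′(t) = -16/(8*t^3 - 12*t^2 + 6*t - 1)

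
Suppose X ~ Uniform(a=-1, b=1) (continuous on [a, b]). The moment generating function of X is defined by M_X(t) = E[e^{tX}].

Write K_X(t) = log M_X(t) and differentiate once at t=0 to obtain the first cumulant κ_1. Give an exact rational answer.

κ_1 = dK/dt |_{t=0} = 0

M_X(t) = (e^(t) - e^(-t))/(2*t)
K_X(t) = log M_X(t) = -log(t) + log(e^(t) - e^(-t)) - log(2)
dK/dt = (t*e^(2*t) + t - e^(2*t) + 1)/(t*e^(2*t) - t)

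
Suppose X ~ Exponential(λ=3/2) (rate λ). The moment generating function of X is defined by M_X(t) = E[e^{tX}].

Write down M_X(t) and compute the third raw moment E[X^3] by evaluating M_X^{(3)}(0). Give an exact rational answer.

E[X^3] = M′′′(0) = 16/9

M_X(t) = 3/(2*(3/2 - t))
M′(t) = 6/(4*t^2 - 12*t + 9)
M′′(t) = -24/(8*t^3 - 36*t^2 + 54*t - 27)
M′′′(t) = 144/(16*t^4 - 96*t^3 + 216*t^2 - 216*t + 81)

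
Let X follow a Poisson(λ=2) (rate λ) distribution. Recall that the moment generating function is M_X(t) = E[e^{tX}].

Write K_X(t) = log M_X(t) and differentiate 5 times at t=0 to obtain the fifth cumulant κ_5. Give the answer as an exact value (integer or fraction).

M_X(t) = e^(2*e^(t) - 2)
K_X(t) = log M_X(t) = 2*e^(t) - 2
dK/dt = 2*e^(t)
d^2K/dt^2 = 2*e^(t)
d^3K/dt^3 = 2*e^(t)
d^4K/dt^4 = 2*e^(t)
d^5K/dt^5 = 2*e^(t)

κ_5 = d^5K/dt^5 |_{t=0} = 2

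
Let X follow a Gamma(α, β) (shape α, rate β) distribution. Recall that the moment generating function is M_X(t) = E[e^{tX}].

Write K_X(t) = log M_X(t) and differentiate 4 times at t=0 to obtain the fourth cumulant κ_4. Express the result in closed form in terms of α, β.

κ_4 = K^(4)(0) = 6*α/β^4

M_X(t) = (β/(β - t))^α
K_X(t) = log M_X(t) = α*(log(β) - log(β - t))
K^(4)(t) = 6*α/(β^4 - 4*β^3*t + 6*β^2*t^2 - 4*β*t^3 + t^4)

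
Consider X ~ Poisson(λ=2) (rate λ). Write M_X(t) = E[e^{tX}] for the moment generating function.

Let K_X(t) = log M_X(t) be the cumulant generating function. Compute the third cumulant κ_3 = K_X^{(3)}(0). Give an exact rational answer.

κ_3 = D^3[K](0) = 2

M_X(t) = e^(2*e^(t) - 2)
K_X(t) = log M_X(t) = 2*e^(t) - 2
D^3[K](t) = 2*e^(t)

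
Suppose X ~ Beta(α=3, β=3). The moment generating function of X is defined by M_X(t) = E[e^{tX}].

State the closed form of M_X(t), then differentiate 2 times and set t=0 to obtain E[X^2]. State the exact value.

E[X^2] = M′′(0) = 2/7

M_X(t) = ₁F₁(3; 6; t)
M′(t) = ₁F₁(4; 7; t)/2
M′′(t) = 2*₁F₁(5; 8; t)/7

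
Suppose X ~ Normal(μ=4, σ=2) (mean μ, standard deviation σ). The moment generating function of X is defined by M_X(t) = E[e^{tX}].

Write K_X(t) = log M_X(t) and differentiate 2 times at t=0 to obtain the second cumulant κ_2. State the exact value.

M_X(t) = e^(2*t^2 + 4*t)
K_X(t) = log M_X(t) = 2*t^2 + 4*t
dK/dt = 4*t + 4
d^2K/dt^2 = 4

κ_2 = d^2K/dt^2 |_{t=0} = 4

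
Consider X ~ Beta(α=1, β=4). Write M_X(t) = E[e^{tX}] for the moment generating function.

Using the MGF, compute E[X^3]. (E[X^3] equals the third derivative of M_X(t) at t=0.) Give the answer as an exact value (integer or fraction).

E[X^3] = d^3M/dt^3 |_{t=0} = 1/35

M_X(t) = ₁F₁(1; 5; t)
dM/dt = ₁F₁(2; 6; t)/5
d^2M/dt^2 = ₁F₁(3; 7; t)/15
d^3M/dt^3 = ₁F₁(4; 8; t)/35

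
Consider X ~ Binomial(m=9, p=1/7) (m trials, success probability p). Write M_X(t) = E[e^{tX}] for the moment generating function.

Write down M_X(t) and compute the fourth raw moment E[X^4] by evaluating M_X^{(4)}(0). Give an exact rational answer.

M_X(t) = (e^(t)/7 + 6/7)^9

E[X^4] = d^4M/dt^4 |_{t=0} = 7425/343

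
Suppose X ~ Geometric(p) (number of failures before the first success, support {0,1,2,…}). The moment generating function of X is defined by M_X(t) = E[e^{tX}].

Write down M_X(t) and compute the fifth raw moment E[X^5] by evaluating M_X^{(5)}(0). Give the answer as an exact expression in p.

M_X(t) = p/(-(1 - p)*e^(t) + 1)

E[X^5] = M^(5)(0) = -1 + 31/p - 180/p^2 + 390/p^3 - 360/p^4 + 120/p^5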